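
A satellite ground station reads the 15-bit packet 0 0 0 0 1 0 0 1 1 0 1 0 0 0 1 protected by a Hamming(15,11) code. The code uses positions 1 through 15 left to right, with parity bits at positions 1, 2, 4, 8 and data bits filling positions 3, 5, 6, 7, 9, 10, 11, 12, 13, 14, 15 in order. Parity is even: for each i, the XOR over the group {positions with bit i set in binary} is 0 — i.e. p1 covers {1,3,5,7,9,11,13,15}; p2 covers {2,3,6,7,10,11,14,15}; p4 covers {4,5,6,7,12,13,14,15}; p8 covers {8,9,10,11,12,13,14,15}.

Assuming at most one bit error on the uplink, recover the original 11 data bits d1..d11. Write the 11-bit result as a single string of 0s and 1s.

s1 (pos 1,3,5,7,9,11,13,15): 0⊕0⊕1⊕0⊕1⊕1⊕0⊕1 = 0
s2 (pos 2,3,6,7,10,11,14,15): 0⊕0⊕0⊕0⊕0⊕1⊕0⊕1 = 0
s4 (pos 4,5,6,7,12,13,14,15): 0⊕1⊕0⊕0⊕0⊕0⊕0⊕1 = 0
s8 (pos 8,9,10,11,12,13,14,15): 1⊕1⊕0⊕1⊕0⊕0⊕0⊕1 = 0
Syndrome s8…s1 = 0000 → no error.
Read data bits from positions 3,5,6,7,9,10,11,12,13,14,15: 01001010001

01001010001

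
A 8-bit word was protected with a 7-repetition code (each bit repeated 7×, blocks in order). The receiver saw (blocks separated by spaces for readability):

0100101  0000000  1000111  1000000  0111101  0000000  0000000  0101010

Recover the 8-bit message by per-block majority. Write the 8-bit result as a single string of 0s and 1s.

Block 1 (0100101): 3 ones → 0
Block 2 (0000000): 0 ones → 0
Block 3 (1000111): 4 ones → 1
Block 4 (1000000): 1 one → 0
Block 5 (0111101): 5 ones → 1
Block 6 (0000000): 0 ones → 0
Block 7 (0000000): 0 ones → 0
Block 8 (0101010): 3 ones → 0

00101000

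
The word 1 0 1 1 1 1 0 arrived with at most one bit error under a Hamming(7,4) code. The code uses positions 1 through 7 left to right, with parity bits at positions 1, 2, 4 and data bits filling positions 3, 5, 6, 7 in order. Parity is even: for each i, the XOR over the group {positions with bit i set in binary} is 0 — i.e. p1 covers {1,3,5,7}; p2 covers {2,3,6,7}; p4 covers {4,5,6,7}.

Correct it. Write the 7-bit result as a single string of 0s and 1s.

1011010

s1 (pos 1,3,5,7): 1⊕1⊕1⊕0 = 1
s2 (pos 2,3,6,7): 0⊕1⊕1⊕0 = 0
s4 (pos 4,5,6,7): 1⊕1⊕1⊕0 = 1
Syndrome s4…s1 = 101 → error at position 5.
Flip position 5: 1011110 → 1011010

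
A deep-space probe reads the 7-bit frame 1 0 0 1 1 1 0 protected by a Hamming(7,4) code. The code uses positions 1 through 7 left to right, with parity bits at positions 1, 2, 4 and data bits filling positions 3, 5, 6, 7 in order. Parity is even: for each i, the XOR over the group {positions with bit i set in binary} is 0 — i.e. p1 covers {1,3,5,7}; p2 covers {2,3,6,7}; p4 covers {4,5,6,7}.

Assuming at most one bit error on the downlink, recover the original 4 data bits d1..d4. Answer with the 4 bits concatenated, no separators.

s1 (pos 1,3,5,7): 1⊕0⊕1⊕0 = 0
s2 (pos 2,3,6,7): 0⊕0⊕1⊕0 = 1
s4 (pos 4,5,6,7): 1⊕1⊕1⊕0 = 1
Syndrome s4…s1 = 110 → error at position 6.
Flip position 6: 1001110 → 1001100
Read data bits from positions 3,5,6,7: 0100

0100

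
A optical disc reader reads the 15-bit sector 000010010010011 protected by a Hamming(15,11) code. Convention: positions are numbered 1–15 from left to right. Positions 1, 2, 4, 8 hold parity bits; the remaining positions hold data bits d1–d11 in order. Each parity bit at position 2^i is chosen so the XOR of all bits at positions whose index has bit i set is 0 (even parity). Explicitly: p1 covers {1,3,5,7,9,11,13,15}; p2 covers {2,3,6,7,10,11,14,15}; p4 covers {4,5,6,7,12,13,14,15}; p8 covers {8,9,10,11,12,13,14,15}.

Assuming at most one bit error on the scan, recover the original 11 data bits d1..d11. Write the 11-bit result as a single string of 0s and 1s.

s1 (pos 1,3,5,7,9,11,13,15): 0⊕0⊕1⊕0⊕0⊕1⊕0⊕1 = 1
s2 (pos 2,3,6,7,10,11,14,15): 0⊕0⊕0⊕0⊕0⊕1⊕1⊕1 = 1
s4 (pos 4,5,6,7,12,13,14,15): 0⊕1⊕0⊕0⊕0⊕0⊕1⊕1 = 1
s8 (pos 8,9,10,11,12,13,14,15): 1⊕0⊕0⊕1⊕0⊕0⊕1⊕1 = 0
Syndrome s8…s1 = 0111 → error at position 7.
Flip position 7: 000010010010011 → 000010110010011
Read data bits from positions 3,5,6,7,9,10,11,12,13,14,15: 01010010011

01010010011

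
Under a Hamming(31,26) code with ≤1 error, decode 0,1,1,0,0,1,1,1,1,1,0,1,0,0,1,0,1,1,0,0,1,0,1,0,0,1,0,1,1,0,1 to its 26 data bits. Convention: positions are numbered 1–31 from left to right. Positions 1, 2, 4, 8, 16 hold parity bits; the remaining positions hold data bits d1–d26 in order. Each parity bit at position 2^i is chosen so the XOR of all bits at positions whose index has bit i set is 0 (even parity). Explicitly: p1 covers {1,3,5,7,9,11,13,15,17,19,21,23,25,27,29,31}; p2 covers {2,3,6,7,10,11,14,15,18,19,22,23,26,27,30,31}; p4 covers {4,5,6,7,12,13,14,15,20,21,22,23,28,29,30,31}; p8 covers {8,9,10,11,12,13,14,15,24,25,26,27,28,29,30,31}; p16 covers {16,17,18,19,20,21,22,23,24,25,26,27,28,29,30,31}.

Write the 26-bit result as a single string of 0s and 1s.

s1 (pos 1,3,5,7,9,11,13,15,17,19,21,23,25,27,29,31): 0⊕1⊕0⊕1⊕1⊕0⊕0⊕1⊕1⊕0⊕1⊕1⊕0⊕0⊕1⊕1 = 1
s2 (pos 2,3,6,7,10,11,14,15,18,19,22,23,26,27,30,31): 1⊕1⊕1⊕1⊕1⊕0⊕0⊕1⊕1⊕0⊕0⊕1⊕1⊕0⊕0⊕1 = 0
s4 (pos 4,5,6,7,12,13,14,15,20,21,22,23,28,29,30,31): 0⊕0⊕1⊕1⊕1⊕0⊕0⊕1⊕0⊕1⊕0⊕1⊕1⊕1⊕0⊕1 = 1
s8 (pos 8,9,10,11,12,13,14,15,24,25,26,27,28,29,30,31): 1⊕1⊕1⊕0⊕1⊕0⊕0⊕1⊕0⊕0⊕1⊕0⊕1⊕1⊕0⊕1 = 1
s16 (pos 16,17,18,19,20,21,22,23,24,25,26,27,28,29,30,31): 0⊕1⊕1⊕0⊕0⊕1⊕0⊕1⊕0⊕0⊕1⊕0⊕1⊕1⊕0⊕1 = 0
Syndrome s16…s1 = 01101 → error at position 13.
Flip position 13: 0110011111010010110010100101101 → 0110011111011010110010100101101
Read data bits from positions 3,5,6,7,9,10,11,12,13,14,15,17,18,19,20,21,22,23,24,25,26,27,28,29,30,31: 10111101101110010100101101

10111101101110010100101101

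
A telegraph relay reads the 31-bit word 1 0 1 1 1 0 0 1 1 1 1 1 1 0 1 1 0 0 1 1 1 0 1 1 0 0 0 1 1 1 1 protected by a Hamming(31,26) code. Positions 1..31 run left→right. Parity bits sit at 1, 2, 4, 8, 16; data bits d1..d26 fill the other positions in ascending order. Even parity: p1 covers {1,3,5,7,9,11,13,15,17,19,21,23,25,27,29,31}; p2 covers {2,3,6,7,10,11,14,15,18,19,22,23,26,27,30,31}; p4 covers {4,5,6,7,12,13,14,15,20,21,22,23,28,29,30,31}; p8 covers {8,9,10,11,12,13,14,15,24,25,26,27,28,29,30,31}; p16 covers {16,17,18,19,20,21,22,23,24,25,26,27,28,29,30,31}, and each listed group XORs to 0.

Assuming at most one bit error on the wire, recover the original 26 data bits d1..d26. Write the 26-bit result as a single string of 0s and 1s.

s1 (pos 1,3,5,7,9,11,13,15,17,19,21,23,25,27,29,31): 1⊕1⊕1⊕0⊕1⊕1⊕1⊕1⊕0⊕1⊕1⊕1⊕0⊕0⊕1⊕1 = 0
s2 (pos 2,3,6,7,10,11,14,15,18,19,22,23,26,27,30,31): 0⊕1⊕0⊕0⊕1⊕1⊕0⊕1⊕0⊕1⊕0⊕1⊕0⊕0⊕1⊕1 = 0
s4 (pos 4,5,6,7,12,13,14,15,20,21,22,23,28,29,30,31): 1⊕1⊕0⊕0⊕1⊕1⊕0⊕1⊕1⊕1⊕0⊕1⊕1⊕1⊕1⊕1 = 0
s8 (pos 8,9,10,11,12,13,14,15,24,25,26,27,28,29,30,31): 1⊕1⊕1⊕1⊕1⊕1⊕0⊕1⊕1⊕0⊕0⊕0⊕1⊕1⊕1⊕1 = 0
s16 (pos 16,17,18,19,20,21,22,23,24,25,26,27,28,29,30,31): 1⊕0⊕0⊕1⊕1⊕1⊕0⊕1⊕1⊕0⊕0⊕0⊕1⊕1⊕1⊕1 = 0
Syndrome s16…s1 = 00000 → no error.
Read data bits from positions 3,5,6,7,9,10,11,12,13,14,15,17,18,19,20,21,22,23,24,25,26,27,28,29,30,31: 11001111101001110110001111

11001111101001110110001111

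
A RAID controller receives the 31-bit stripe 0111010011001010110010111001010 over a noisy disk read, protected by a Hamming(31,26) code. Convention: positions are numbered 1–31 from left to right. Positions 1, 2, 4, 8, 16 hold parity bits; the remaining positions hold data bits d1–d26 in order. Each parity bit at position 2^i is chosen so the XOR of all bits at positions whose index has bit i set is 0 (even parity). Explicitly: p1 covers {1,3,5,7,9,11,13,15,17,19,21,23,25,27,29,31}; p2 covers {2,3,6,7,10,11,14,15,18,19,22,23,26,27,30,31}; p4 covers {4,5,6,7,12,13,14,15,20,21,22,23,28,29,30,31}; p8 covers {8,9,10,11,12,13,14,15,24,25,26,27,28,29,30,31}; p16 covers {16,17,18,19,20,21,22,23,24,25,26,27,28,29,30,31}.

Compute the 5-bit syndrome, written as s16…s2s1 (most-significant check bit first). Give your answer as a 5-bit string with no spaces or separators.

00000

s1 (pos 1,3,5,7,9,11,13,15,17,19,21,23,25,27,29,31): 0⊕1⊕0⊕0⊕1⊕0⊕1⊕1⊕1⊕0⊕1⊕1⊕1⊕0⊕0⊕0 = 0
s2 (pos 2,3,6,7,10,11,14,15,18,19,22,23,26,27,30,31): 1⊕1⊕1⊕0⊕1⊕0⊕0⊕1⊕1⊕0⊕0⊕1⊕0⊕0⊕1⊕0 = 0
s4 (pos 4,5,6,7,12,13,14,15,20,21,22,23,28,29,30,31): 1⊕0⊕1⊕0⊕0⊕1⊕0⊕1⊕0⊕1⊕0⊕1⊕1⊕0⊕1⊕0 = 0
s8 (pos 8,9,10,11,12,13,14,15,24,25,26,27,28,29,30,31): 0⊕1⊕1⊕0⊕0⊕1⊕0⊕1⊕1⊕1⊕0⊕0⊕1⊕0⊕1⊕0 = 0
s16 (pos 16,17,18,19,20,21,22,23,24,25,26,27,28,29,30,31): 0⊕1⊕1⊕0⊕0⊕1⊕0⊕1⊕1⊕1⊕0⊕0⊕1⊕0⊕1⊕0 = 0
Syndrome s16…s1 = 00000 → no error.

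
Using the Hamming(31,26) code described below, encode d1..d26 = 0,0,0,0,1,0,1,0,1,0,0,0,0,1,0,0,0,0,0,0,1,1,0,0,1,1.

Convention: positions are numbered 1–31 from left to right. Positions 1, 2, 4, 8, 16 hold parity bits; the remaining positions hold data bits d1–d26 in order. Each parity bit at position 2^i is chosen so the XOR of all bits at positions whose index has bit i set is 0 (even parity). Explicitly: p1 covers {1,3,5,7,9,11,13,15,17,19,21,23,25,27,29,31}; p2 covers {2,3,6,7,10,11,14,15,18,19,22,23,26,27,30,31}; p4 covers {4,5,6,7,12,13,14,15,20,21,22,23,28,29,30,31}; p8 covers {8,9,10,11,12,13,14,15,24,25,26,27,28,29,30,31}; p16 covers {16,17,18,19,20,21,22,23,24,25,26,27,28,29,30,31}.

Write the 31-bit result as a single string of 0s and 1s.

0001000110101001001000000110011

Place data at non-parity positions: p1 p2 0 p4 0 0 0 p8 1 0 1 0 1 0 0 p16 0 0 1 0 0 0 0 0 0 1 1 0 0 1 1
p1 (pos 1,3,5,7,9,11,13,15,17,19,21,23,25,27,29,31): XOR of data positions = 0⊕0⊕0⊕1⊕1⊕1⊕0⊕0⊕1⊕0⊕0⊕0⊕1⊕0⊕1 = 0
p2 (pos 2,3,6,7,10,11,14,15,18,19,22,23,26,27,30,31): XOR of data positions = 0⊕0⊕0⊕0⊕1⊕0⊕0⊕0⊕1⊕0⊕0⊕1⊕1⊕1⊕1 = 0
p4 (pos 4,5,6,7,12,13,14,15,20,21,22,23,28,29,30,31): XOR of data positions = 0⊕0⊕0⊕0⊕1⊕0⊕0⊕0⊕0⊕0⊕0⊕0⊕0⊕1⊕1 = 1
p8 (pos 8,9,10,11,12,13,14,15,24,25,26,27,28,29,30,31): XOR of data positions = 1⊕0⊕1⊕0⊕1⊕0⊕0⊕0⊕0⊕1⊕1⊕0⊕0⊕1⊕1 = 1
p16 (pos 16,17,18,19,20,21,22,23,24,25,26,27,28,29,30,31): XOR of data positions = 0⊕0⊕1⊕0⊕0⊕0⊕0⊕0⊕0⊕1⊕1⊕0⊕0⊕1⊕1 = 1
Codeword: 0001000110101001001000000110011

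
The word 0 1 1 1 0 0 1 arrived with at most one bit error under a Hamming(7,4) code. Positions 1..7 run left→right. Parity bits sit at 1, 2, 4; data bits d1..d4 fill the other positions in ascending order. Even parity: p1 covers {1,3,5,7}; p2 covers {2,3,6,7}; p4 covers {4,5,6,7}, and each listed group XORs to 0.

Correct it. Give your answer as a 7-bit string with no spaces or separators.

0011001

s1 (pos 1,3,5,7): 0⊕1⊕0⊕1 = 0
s2 (pos 2,3,6,7): 1⊕1⊕0⊕1 = 1
s4 (pos 4,5,6,7): 1⊕0⊕0⊕1 = 0
Syndrome s4…s1 = 010 → error at position 2.
Flip position 2: 0111001 → 0011001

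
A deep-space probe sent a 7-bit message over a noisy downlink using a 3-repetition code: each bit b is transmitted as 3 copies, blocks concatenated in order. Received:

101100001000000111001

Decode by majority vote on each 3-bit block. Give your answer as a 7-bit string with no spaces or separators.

1000010

Block 1 (101): 2 ones → 1
Block 2 (100): 1 one → 0
Block 3 (001): 1 one → 0
Block 4 (000): 0 ones → 0
Block 5 (000): 0 ones → 0
Block 6 (111): 3 ones → 1
Block 7 (001): 1 one → 0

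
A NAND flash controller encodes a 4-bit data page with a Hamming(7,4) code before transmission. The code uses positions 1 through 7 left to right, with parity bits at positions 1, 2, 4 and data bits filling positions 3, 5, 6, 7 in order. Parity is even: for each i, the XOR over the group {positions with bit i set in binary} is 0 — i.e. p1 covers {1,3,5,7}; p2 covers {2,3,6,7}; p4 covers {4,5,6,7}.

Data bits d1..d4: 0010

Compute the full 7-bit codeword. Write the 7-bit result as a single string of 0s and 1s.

0101010

Place data at non-parity positions: p1 p2 0 p4 0 1 0
p1 (pos 1,3,5,7): XOR of data positions = 0⊕0⊕0 = 0
p2 (pos 2,3,6,7): XOR of data positions = 0⊕1⊕0 = 1
p4 (pos 4,5,6,7): XOR of data positions = 0⊕1⊕0 = 1
Codeword: 0101010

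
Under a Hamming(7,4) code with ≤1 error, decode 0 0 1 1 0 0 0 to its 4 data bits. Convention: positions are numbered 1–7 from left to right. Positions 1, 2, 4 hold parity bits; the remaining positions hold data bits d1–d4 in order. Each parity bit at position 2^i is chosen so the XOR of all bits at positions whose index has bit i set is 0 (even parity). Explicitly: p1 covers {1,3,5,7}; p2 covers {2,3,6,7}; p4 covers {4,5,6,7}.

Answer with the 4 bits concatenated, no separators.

1001

s1 (pos 1,3,5,7): 0⊕1⊕0⊕0 = 1
s2 (pos 2,3,6,7): 0⊕1⊕0⊕0 = 1
s4 (pos 4,5,6,7): 1⊕0⊕0⊕0 = 1
Syndrome s4…s1 = 111 → error at position 7.
Flip position 7: 0011000 → 0011001
Read data bits from positions 3,5,6,7: 1001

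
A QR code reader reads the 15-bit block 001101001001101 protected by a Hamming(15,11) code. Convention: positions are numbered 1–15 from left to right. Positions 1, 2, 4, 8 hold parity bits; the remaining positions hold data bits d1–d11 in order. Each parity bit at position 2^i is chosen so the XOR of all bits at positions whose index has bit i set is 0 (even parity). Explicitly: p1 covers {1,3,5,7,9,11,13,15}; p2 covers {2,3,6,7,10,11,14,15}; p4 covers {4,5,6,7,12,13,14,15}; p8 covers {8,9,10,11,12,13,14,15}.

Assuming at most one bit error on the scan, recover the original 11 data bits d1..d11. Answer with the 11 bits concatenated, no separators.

10001001101

s1 (pos 1,3,5,7,9,11,13,15): 0⊕1⊕0⊕0⊕1⊕0⊕1⊕1 = 0
s2 (pos 2,3,6,7,10,11,14,15): 0⊕1⊕1⊕0⊕0⊕0⊕0⊕1 = 1
s4 (pos 4,5,6,7,12,13,14,15): 1⊕0⊕1⊕0⊕1⊕1⊕0⊕1 = 1
s8 (pos 8,9,10,11,12,13,14,15): 0⊕1⊕0⊕0⊕1⊕1⊕0⊕1 = 0
Syndrome s8…s1 = 0110 → error at position 6.
Flip position 6: 001101001001101 → 001100001001101
Read data bits from positions 3,5,6,7,9,10,11,12,13,14,15: 10001001101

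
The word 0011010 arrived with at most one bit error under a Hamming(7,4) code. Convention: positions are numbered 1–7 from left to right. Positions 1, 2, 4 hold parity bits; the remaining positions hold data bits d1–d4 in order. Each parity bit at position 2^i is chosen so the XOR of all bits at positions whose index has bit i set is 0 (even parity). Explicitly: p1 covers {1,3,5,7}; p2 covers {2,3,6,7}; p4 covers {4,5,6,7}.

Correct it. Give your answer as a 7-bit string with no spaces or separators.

1011010

s1 (pos 1,3,5,7): 0⊕1⊕0⊕0 = 1
s2 (pos 2,3,6,7): 0⊕1⊕1⊕0 = 0
s4 (pos 4,5,6,7): 1⊕0⊕1⊕0 = 0
Syndrome s4…s1 = 001 → error at position 1.
Flip position 1: 0011010 → 1011010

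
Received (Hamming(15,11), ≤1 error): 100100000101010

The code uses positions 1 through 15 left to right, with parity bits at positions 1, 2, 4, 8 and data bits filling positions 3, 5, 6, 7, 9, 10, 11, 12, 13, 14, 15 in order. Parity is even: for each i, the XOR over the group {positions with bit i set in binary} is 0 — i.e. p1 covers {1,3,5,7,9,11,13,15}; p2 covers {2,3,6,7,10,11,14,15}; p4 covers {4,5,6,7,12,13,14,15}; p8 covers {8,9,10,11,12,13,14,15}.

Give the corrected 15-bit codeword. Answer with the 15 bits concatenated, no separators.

s1 (pos 1,3,5,7,9,11,13,15): 1⊕0⊕0⊕0⊕0⊕0⊕0⊕0 = 1
s2 (pos 2,3,6,7,10,11,14,15): 0⊕0⊕0⊕0⊕1⊕0⊕1⊕0 = 0
s4 (pos 4,5,6,7,12,13,14,15): 1⊕0⊕0⊕0⊕1⊕0⊕1⊕0 = 1
s8 (pos 8,9,10,11,12,13,14,15): 0⊕0⊕1⊕0⊕1⊕0⊕1⊕0 = 1
Syndrome s8…s1 = 1101 → error at position 13.
Flip position 13: 100100000101010 → 100100000101110

100100000101110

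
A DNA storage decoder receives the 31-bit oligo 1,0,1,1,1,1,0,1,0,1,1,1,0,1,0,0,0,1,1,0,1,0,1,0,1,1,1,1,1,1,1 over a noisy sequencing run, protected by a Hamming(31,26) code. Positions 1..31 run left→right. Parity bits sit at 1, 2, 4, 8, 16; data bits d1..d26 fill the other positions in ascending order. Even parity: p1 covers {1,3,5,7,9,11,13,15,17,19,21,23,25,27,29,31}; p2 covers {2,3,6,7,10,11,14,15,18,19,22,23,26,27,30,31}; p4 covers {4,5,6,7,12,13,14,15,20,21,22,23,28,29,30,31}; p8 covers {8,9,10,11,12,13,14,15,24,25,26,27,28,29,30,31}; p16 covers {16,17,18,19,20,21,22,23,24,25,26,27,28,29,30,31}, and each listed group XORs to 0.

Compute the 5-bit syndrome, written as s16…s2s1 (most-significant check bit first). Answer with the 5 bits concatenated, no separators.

s1 (pos 1,3,5,7,9,11,13,15,17,19,21,23,25,27,29,31): 1⊕1⊕1⊕0⊕0⊕1⊕0⊕0⊕0⊕1⊕1⊕1⊕1⊕1⊕1⊕1 = 1
s2 (pos 2,3,6,7,10,11,14,15,18,19,22,23,26,27,30,31): 0⊕1⊕1⊕0⊕1⊕1⊕1⊕0⊕1⊕1⊕0⊕1⊕1⊕1⊕1⊕1 = 0
s4 (pos 4,5,6,7,12,13,14,15,20,21,22,23,28,29,30,31): 1⊕1⊕1⊕0⊕1⊕0⊕1⊕0⊕0⊕1⊕0⊕1⊕1⊕1⊕1⊕1 = 1
s8 (pos 8,9,10,11,12,13,14,15,24,25,26,27,28,29,30,31): 1⊕0⊕1⊕1⊕1⊕0⊕1⊕0⊕0⊕1⊕1⊕1⊕1⊕1⊕1⊕1 = 0
s16 (pos 16,17,18,19,20,21,22,23,24,25,26,27,28,29,30,31): 0⊕0⊕1⊕1⊕0⊕1⊕0⊕1⊕0⊕1⊕1⊕1⊕1⊕1⊕1⊕1 = 1
Syndrome s16…s1 = 10101 → error at position 21.

10101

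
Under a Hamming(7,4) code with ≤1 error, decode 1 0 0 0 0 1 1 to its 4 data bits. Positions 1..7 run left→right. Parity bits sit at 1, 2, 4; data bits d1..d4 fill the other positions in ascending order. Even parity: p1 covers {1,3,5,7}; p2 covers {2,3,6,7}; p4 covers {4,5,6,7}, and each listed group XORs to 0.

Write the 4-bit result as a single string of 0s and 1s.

0011

s1 (pos 1,3,5,7): 1⊕0⊕0⊕1 = 0
s2 (pos 2,3,6,7): 0⊕0⊕1⊕1 = 0
s4 (pos 4,5,6,7): 0⊕0⊕1⊕1 = 0
Syndrome s4…s1 = 000 → no error.
Read data bits from positions 3,5,6,7: 0011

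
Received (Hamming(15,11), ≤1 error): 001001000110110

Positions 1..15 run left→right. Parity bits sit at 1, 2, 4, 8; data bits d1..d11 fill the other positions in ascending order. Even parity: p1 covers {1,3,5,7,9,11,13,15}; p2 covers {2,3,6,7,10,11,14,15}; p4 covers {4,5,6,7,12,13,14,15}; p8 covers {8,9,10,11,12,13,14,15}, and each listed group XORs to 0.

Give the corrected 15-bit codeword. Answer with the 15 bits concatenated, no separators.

s1 (pos 1,3,5,7,9,11,13,15): 0⊕1⊕0⊕0⊕0⊕1⊕1⊕0 = 1
s2 (pos 2,3,6,7,10,11,14,15): 0⊕1⊕1⊕0⊕1⊕1⊕1⊕0 = 1
s4 (pos 4,5,6,7,12,13,14,15): 0⊕0⊕1⊕0⊕0⊕1⊕1⊕0 = 1
s8 (pos 8,9,10,11,12,13,14,15): 0⊕0⊕1⊕1⊕0⊕1⊕1⊕0 = 0
Syndrome s8…s1 = 0111 → error at position 7.
Flip position 7: 001001000110110 → 001001100110110

001001100110110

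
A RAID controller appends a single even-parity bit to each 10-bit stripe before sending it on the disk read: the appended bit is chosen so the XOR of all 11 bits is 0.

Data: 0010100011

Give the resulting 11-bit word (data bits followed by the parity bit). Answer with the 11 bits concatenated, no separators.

00101000110

XOR of the 10 data bits: 0⊕0⊕1⊕0⊕1⊕0⊕0⊕0⊕1⊕1 = 0
Parity bit = 0 (so all 11 bits XOR to 0).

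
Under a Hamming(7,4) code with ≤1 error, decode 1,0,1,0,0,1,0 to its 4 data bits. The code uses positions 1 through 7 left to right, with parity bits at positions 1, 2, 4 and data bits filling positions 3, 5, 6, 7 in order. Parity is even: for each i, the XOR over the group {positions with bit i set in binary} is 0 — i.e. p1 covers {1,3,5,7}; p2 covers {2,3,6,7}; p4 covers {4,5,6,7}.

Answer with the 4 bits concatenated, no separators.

1010

s1 (pos 1,3,5,7): 1⊕1⊕0⊕0 = 0
s2 (pos 2,3,6,7): 0⊕1⊕1⊕0 = 0
s4 (pos 4,5,6,7): 0⊕0⊕1⊕0 = 1
Syndrome s4…s1 = 100 → error at position 4.
Flip position 4: 1010010 → 1011010
Read data bits from positions 3,5,6,7: 1010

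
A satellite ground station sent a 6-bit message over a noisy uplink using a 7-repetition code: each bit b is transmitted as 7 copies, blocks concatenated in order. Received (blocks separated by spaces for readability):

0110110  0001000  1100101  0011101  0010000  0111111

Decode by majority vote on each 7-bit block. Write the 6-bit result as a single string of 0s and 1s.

101101

Block 1 (0110110): 4 ones → 1
Block 2 (0001000): 1 one → 0
Block 3 (1100101): 4 ones → 1
Block 4 (0011101): 4 ones → 1
Block 5 (0010000): 1 one → 0
Block 6 (0111111): 6 ones → 1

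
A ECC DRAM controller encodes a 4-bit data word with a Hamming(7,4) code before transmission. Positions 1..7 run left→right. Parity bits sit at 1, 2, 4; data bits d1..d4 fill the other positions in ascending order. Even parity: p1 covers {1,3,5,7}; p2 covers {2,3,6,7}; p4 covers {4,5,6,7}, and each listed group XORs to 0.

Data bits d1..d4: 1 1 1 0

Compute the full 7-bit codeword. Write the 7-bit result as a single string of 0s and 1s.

Place data at non-parity positions: p1 p2 1 p4 1 1 0
p1 (pos 1,3,5,7): XOR of data positions = 1⊕1⊕0 = 0
p2 (pos 2,3,6,7): XOR of data positions = 1⊕1⊕0 = 0
p4 (pos 4,5,6,7): XOR of data positions = 1⊕1⊕0 = 0
Codeword: 0010110

0010110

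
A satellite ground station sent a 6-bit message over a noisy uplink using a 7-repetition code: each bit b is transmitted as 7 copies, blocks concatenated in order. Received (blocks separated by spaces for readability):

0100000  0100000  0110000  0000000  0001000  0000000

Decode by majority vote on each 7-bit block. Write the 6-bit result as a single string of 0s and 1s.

000000

Block 1 (0100000): 1 one → 0
Block 2 (0100000): 1 one → 0
Block 3 (0110000): 2 ones → 0
Block 4 (0000000): 0 ones → 0
Block 5 (0001000): 1 one → 0
Block 6 (0000000): 0 ones → 0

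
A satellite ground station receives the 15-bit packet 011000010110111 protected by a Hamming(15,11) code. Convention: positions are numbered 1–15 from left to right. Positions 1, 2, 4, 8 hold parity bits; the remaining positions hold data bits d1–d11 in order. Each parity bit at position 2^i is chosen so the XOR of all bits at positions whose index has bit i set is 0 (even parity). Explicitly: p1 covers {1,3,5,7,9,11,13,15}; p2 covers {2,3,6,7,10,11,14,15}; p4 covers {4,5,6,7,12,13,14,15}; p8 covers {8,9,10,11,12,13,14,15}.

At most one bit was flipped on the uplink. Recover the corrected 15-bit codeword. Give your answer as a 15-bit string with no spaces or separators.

011100010110111

s1 (pos 1,3,5,7,9,11,13,15): 0⊕1⊕0⊕0⊕0⊕1⊕1⊕1 = 0
s2 (pos 2,3,6,7,10,11,14,15): 1⊕1⊕0⊕0⊕1⊕1⊕1⊕1 = 0
s4 (pos 4,5,6,7,12,13,14,15): 0⊕0⊕0⊕0⊕0⊕1⊕1⊕1 = 1
s8 (pos 8,9,10,11,12,13,14,15): 1⊕0⊕1⊕1⊕0⊕1⊕1⊕1 = 0
Syndrome s8…s1 = 0100 → error at position 4.
Flip position 4: 011000010110111 → 011100010110111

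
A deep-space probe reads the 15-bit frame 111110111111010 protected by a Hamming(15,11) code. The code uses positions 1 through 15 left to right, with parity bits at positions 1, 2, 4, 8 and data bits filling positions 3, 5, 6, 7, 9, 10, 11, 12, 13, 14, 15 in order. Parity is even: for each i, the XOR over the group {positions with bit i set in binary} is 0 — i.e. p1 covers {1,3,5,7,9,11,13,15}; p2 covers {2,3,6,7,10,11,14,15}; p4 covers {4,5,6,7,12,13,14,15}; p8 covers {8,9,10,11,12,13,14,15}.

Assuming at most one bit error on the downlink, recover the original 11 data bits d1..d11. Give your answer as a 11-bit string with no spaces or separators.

s1 (pos 1,3,5,7,9,11,13,15): 1⊕1⊕1⊕1⊕1⊕1⊕0⊕0 = 0
s2 (pos 2,3,6,7,10,11,14,15): 1⊕1⊕0⊕1⊕1⊕1⊕1⊕0 = 0
s4 (pos 4,5,6,7,12,13,14,15): 1⊕1⊕0⊕1⊕1⊕0⊕1⊕0 = 1
s8 (pos 8,9,10,11,12,13,14,15): 1⊕1⊕1⊕1⊕1⊕0⊕1⊕0 = 0
Syndrome s8…s1 = 0100 → error at position 4.
Flip position 4: 111110111111010 → 111010111111010
Read data bits from positions 3,5,6,7,9,10,11,12,13,14,15: 11011111010

11011111010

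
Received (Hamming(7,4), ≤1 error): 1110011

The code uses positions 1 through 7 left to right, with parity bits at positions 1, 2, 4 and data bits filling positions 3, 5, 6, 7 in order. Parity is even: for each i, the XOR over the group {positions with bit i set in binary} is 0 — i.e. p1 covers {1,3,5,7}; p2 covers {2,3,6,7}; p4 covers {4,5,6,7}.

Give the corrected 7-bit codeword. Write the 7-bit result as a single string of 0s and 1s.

s1 (pos 1,3,5,7): 1⊕1⊕0⊕1 = 1
s2 (pos 2,3,6,7): 1⊕1⊕1⊕1 = 0
s4 (pos 4,5,6,7): 0⊕0⊕1⊕1 = 0
Syndrome s4…s1 = 001 → error at position 1.
Flip position 1: 1110011 → 0110011

0110011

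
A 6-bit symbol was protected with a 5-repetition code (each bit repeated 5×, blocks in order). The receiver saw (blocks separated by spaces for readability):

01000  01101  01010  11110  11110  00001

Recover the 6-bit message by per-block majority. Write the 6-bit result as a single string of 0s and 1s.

Block 1 (01000): 1 one → 0
Block 2 (01101): 3 ones → 1
Block 3 (01010): 2 ones → 0
Block 4 (11110): 4 ones → 1
Block 5 (11110): 4 ones → 1
Block 6 (00001): 1 one → 0

010110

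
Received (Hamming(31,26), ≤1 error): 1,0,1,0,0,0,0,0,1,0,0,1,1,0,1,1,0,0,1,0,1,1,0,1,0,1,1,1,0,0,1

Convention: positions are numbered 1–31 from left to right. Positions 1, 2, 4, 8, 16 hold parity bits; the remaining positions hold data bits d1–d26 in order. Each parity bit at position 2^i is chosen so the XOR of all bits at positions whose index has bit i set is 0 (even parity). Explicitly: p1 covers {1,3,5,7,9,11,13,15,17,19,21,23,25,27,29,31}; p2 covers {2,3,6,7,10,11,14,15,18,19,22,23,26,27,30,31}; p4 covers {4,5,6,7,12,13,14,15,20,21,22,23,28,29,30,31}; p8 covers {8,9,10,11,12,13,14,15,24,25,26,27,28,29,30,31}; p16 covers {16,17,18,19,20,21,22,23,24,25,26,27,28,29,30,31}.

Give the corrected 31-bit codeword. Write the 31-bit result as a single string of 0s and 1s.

1010000010011011001011010111000

s1 (pos 1,3,5,7,9,11,13,15,17,19,21,23,25,27,29,31): 1⊕1⊕0⊕0⊕1⊕0⊕1⊕1⊕0⊕1⊕1⊕0⊕0⊕1⊕0⊕1 = 1
s2 (pos 2,3,6,7,10,11,14,15,18,19,22,23,26,27,30,31): 0⊕1⊕0⊕0⊕0⊕0⊕0⊕1⊕0⊕1⊕1⊕0⊕1⊕1⊕0⊕1 = 1
s4 (pos 4,5,6,7,12,13,14,15,20,21,22,23,28,29,30,31): 0⊕0⊕0⊕0⊕1⊕1⊕0⊕1⊕0⊕1⊕1⊕0⊕1⊕0⊕0⊕1 = 1
s8 (pos 8,9,10,11,12,13,14,15,24,25,26,27,28,29,30,31): 0⊕1⊕0⊕0⊕1⊕1⊕0⊕1⊕1⊕0⊕1⊕1⊕1⊕0⊕0⊕1 = 1
s16 (pos 16,17,18,19,20,21,22,23,24,25,26,27,28,29,30,31): 1⊕0⊕0⊕1⊕0⊕1⊕1⊕0⊕1⊕0⊕1⊕1⊕1⊕0⊕0⊕1 = 1
Syndrome s16…s1 = 11111 → error at position 31.
Flip position 31: 1010000010011011001011010111001 → 1010000010011011001011010111000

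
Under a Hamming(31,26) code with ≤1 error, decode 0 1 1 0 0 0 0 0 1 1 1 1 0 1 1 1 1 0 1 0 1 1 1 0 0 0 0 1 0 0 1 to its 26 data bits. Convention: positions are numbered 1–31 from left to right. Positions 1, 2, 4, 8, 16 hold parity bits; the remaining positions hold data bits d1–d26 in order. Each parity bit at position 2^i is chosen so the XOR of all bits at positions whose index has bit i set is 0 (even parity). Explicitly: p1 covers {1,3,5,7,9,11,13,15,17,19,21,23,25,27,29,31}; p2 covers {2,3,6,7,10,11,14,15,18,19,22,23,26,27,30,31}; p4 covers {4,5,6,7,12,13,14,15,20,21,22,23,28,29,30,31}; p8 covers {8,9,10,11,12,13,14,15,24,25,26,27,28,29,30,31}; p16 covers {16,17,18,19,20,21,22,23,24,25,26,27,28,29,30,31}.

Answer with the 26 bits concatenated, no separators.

10001111011101011100001001

s1 (pos 1,3,5,7,9,11,13,15,17,19,21,23,25,27,29,31): 0⊕1⊕0⊕0⊕1⊕1⊕0⊕1⊕1⊕1⊕1⊕1⊕0⊕0⊕0⊕1 = 1
s2 (pos 2,3,6,7,10,11,14,15,18,19,22,23,26,27,30,31): 1⊕1⊕0⊕0⊕1⊕1⊕1⊕1⊕0⊕1⊕1⊕1⊕0⊕0⊕0⊕1 = 0
s4 (pos 4,5,6,7,12,13,14,15,20,21,22,23,28,29,30,31): 0⊕0⊕0⊕0⊕1⊕0⊕1⊕1⊕0⊕1⊕1⊕1⊕1⊕0⊕0⊕1 = 0
s8 (pos 8,9,10,11,12,13,14,15,24,25,26,27,28,29,30,31): 0⊕1⊕1⊕1⊕1⊕0⊕1⊕1⊕0⊕0⊕0⊕0⊕1⊕0⊕0⊕1 = 0
s16 (pos 16,17,18,19,20,21,22,23,24,25,26,27,28,29,30,31): 1⊕1⊕0⊕1⊕0⊕1⊕1⊕1⊕0⊕0⊕0⊕0⊕1⊕0⊕0⊕1 = 0
Syndrome s16…s1 = 00001 → error at position 1.
Flip position 1: 0110000011110111101011100001001 → 1110000011110111101011100001001
Read data bits from positions 3,5,6,7,9,10,11,12,13,14,15,17,18,19,20,21,22,23,24,25,26,27,28,29,30,31: 10001111011101011100001001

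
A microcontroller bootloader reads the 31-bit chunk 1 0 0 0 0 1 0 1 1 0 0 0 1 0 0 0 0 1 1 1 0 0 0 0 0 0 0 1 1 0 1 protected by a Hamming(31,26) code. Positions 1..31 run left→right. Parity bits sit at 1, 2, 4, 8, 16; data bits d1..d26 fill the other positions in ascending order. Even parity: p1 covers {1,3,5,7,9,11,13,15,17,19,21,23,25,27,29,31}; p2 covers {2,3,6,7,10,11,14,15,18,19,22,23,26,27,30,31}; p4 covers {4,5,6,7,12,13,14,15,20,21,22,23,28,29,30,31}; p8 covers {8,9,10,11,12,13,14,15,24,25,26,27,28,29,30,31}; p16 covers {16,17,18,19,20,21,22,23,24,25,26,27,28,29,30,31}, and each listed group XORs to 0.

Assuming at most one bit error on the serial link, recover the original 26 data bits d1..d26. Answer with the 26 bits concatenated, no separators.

s1 (pos 1,3,5,7,9,11,13,15,17,19,21,23,25,27,29,31): 1⊕0⊕0⊕0⊕1⊕0⊕1⊕0⊕0⊕1⊕0⊕0⊕0⊕0⊕1⊕1 = 0
s2 (pos 2,3,6,7,10,11,14,15,18,19,22,23,26,27,30,31): 0⊕0⊕1⊕0⊕0⊕0⊕0⊕0⊕1⊕1⊕0⊕0⊕0⊕0⊕0⊕1 = 0
s4 (pos 4,5,6,7,12,13,14,15,20,21,22,23,28,29,30,31): 0⊕0⊕1⊕0⊕0⊕1⊕0⊕0⊕1⊕0⊕0⊕0⊕1⊕1⊕0⊕1 = 0
s8 (pos 8,9,10,11,12,13,14,15,24,25,26,27,28,29,30,31): 1⊕1⊕0⊕0⊕0⊕1⊕0⊕0⊕0⊕0⊕0⊕0⊕1⊕1⊕0⊕1 = 0
s16 (pos 16,17,18,19,20,21,22,23,24,25,26,27,28,29,30,31): 0⊕0⊕1⊕1⊕1⊕0⊕0⊕0⊕0⊕0⊕0⊕0⊕1⊕1⊕0⊕1 = 0
Syndrome s16…s1 = 00000 → no error.
Read data bits from positions 3,5,6,7,9,10,11,12,13,14,15,17,18,19,20,21,22,23,24,25,26,27,28,29,30,31: 00101000100011100000001101

00101000100011100000001101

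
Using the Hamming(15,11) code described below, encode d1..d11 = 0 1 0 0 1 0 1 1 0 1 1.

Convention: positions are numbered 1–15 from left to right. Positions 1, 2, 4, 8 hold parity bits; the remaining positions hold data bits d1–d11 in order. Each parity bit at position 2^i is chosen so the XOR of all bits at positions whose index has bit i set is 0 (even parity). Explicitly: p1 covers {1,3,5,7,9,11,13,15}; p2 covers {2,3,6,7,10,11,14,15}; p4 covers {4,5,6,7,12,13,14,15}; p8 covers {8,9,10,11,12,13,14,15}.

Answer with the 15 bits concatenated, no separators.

Place data at non-parity positions: p1 p2 0 p4 1 0 0 p8 1 0 1 1 0 1 1
p1 (pos 1,3,5,7,9,11,13,15): XOR of data positions = 0⊕1⊕0⊕1⊕1⊕0⊕1 = 0
p2 (pos 2,3,6,7,10,11,14,15): XOR of data positions = 0⊕0⊕0⊕0⊕1⊕1⊕1 = 1
p4 (pos 4,5,6,7,12,13,14,15): XOR of data positions = 1⊕0⊕0⊕1⊕0⊕1⊕1 = 0
p8 (pos 8,9,10,11,12,13,14,15): XOR of data positions = 1⊕0⊕1⊕1⊕0⊕1⊕1 = 1
Codeword: 010010011011011

010010011011011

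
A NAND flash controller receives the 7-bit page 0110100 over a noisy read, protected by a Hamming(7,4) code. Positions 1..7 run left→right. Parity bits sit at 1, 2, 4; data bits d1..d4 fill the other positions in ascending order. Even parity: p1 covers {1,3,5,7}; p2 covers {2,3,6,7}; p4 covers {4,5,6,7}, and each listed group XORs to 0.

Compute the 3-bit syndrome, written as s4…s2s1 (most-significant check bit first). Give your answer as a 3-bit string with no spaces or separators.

s1 (pos 1,3,5,7): 0⊕1⊕1⊕0 = 0
s2 (pos 2,3,6,7): 1⊕1⊕0⊕0 = 0
s4 (pos 4,5,6,7): 0⊕1⊕0⊕0 = 1
Syndrome s4…s1 = 100 → error at position 4.

100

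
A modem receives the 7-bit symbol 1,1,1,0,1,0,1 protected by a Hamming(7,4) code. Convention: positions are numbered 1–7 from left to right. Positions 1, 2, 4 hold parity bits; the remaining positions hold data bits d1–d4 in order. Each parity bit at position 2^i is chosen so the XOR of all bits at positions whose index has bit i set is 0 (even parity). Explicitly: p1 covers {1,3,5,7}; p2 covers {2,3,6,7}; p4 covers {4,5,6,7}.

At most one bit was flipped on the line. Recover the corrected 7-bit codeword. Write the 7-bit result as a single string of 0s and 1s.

1010101

s1 (pos 1,3,5,7): 1⊕1⊕1⊕1 = 0
s2 (pos 2,3,6,7): 1⊕1⊕0⊕1 = 1
s4 (pos 4,5,6,7): 0⊕1⊕0⊕1 = 0
Syndrome s4…s1 = 010 → error at position 2.
Flip position 2: 1110101 → 1010101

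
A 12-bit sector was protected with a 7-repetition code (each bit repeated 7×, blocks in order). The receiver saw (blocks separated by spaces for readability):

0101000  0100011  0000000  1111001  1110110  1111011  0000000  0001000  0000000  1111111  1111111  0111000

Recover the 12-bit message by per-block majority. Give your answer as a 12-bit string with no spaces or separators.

000111000110

Block 1 (0101000): 2 ones → 0
Block 2 (0100011): 3 ones → 0
Block 3 (0000000): 0 ones → 0
Block 4 (1111001): 5 ones → 1
Block 5 (1110110): 5 ones → 1
Block 6 (1111011): 6 ones → 1
Block 7 (0000000): 0 ones → 0
Block 8 (0001000): 1 one → 0
Block 9 (0000000): 0 ones → 0
Block 10 (1111111): 7 ones → 1
Block 11 (1111111): 7 ones → 1
Block 12 (0111000): 3 ones → 0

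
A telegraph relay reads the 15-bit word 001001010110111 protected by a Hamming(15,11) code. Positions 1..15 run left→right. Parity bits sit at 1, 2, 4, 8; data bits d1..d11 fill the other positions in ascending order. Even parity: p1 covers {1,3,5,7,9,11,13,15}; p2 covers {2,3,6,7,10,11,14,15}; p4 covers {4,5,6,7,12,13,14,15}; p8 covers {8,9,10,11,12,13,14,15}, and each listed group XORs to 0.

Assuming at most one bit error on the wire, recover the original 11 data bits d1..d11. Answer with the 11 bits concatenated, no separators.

s1 (pos 1,3,5,7,9,11,13,15): 0⊕1⊕0⊕0⊕0⊕1⊕1⊕1 = 0
s2 (pos 2,3,6,7,10,11,14,15): 0⊕1⊕1⊕0⊕1⊕1⊕1⊕1 = 0
s4 (pos 4,5,6,7,12,13,14,15): 0⊕0⊕1⊕0⊕0⊕1⊕1⊕1 = 0
s8 (pos 8,9,10,11,12,13,14,15): 1⊕0⊕1⊕1⊕0⊕1⊕1⊕1 = 0
Syndrome s8…s1 = 0000 → no error.
Read data bits from positions 3,5,6,7,9,10,11,12,13,14,15: 10100110111

10100110111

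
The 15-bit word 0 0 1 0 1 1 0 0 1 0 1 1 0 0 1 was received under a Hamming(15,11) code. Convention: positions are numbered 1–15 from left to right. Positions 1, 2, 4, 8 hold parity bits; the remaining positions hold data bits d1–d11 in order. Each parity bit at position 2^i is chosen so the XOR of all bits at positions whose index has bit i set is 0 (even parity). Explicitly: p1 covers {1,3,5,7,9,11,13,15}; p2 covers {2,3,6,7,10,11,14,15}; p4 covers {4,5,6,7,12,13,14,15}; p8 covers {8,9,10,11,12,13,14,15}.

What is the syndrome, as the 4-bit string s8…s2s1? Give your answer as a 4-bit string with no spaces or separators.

0001

s1 (pos 1,3,5,7,9,11,13,15): 0⊕1⊕1⊕0⊕1⊕1⊕0⊕1 = 1
s2 (pos 2,3,6,7,10,11,14,15): 0⊕1⊕1⊕0⊕0⊕1⊕0⊕1 = 0
s4 (pos 4,5,6,7,12,13,14,15): 0⊕1⊕1⊕0⊕1⊕0⊕0⊕1 = 0
s8 (pos 8,9,10,11,12,13,14,15): 0⊕1⊕0⊕1⊕1⊕0⊕0⊕1 = 0
Syndrome s8…s1 = 0001 → error at position 1.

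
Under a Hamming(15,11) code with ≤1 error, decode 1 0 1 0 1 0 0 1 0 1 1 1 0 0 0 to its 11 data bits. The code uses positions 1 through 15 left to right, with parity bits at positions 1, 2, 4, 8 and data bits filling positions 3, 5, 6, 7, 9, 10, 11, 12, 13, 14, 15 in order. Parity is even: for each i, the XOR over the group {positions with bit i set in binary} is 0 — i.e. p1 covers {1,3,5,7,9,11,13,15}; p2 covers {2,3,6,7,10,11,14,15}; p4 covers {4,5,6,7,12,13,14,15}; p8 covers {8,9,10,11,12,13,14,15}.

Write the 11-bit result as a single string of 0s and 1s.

11000111000

s1 (pos 1,3,5,7,9,11,13,15): 1⊕1⊕1⊕0⊕0⊕1⊕0⊕0 = 0
s2 (pos 2,3,6,7,10,11,14,15): 0⊕1⊕0⊕0⊕1⊕1⊕0⊕0 = 1
s4 (pos 4,5,6,7,12,13,14,15): 0⊕1⊕0⊕0⊕1⊕0⊕0⊕0 = 0
s8 (pos 8,9,10,11,12,13,14,15): 1⊕0⊕1⊕1⊕1⊕0⊕0⊕0 = 0
Syndrome s8…s1 = 0010 → error at position 2.
Flip position 2: 101010010111000 → 111010010111000
Read data bits from positions 3,5,6,7,9,10,11,12,13,14,15: 11000111000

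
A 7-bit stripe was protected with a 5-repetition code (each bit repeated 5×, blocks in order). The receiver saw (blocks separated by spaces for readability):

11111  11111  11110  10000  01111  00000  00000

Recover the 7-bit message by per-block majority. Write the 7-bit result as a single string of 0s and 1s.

1110100

Block 1 (11111): 5 ones → 1
Block 2 (11111): 5 ones → 1
Block 3 (11110): 4 ones → 1
Block 4 (10000): 1 one → 0
Block 5 (01111): 4 ones → 1
Block 6 (00000): 0 ones → 0
Block 7 (00000): 0 ones → 0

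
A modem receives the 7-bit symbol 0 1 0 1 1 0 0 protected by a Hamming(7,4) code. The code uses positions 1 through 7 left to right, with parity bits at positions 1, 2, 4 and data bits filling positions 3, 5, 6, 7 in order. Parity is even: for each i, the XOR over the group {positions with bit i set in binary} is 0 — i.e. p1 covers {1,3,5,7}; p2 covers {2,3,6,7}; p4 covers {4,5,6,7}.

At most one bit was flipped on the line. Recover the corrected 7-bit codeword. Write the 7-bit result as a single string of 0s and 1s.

s1 (pos 1,3,5,7): 0⊕0⊕1⊕0 = 1
s2 (pos 2,3,6,7): 1⊕0⊕0⊕0 = 1
s4 (pos 4,5,6,7): 1⊕1⊕0⊕0 = 0
Syndrome s4…s1 = 011 → error at position 3.
Flip position 3: 0101100 → 0111100

0111100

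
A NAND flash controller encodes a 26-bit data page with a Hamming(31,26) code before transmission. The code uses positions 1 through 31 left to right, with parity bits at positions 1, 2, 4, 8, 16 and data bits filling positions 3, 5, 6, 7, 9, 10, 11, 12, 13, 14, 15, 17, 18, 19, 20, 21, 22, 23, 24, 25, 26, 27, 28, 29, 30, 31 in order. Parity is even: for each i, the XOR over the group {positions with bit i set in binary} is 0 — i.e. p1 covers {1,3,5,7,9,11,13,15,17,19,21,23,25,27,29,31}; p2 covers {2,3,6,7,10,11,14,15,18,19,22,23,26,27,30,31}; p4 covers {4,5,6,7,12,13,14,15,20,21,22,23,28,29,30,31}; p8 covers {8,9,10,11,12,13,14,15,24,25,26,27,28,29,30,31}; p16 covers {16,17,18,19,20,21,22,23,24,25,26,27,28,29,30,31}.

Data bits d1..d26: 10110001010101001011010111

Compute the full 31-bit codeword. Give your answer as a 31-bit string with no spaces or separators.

Place data at non-parity positions: p1 p2 1 p4 0 1 1 p8 0 0 0 1 0 1 0 p16 1 0 1 0 0 1 0 1 1 0 1 0 1 1 1
p1 (pos 1,3,5,7,9,11,13,15,17,19,21,23,25,27,29,31): XOR of data positions = 1⊕0⊕1⊕0⊕0⊕0⊕0⊕1⊕1⊕0⊕0⊕1⊕1⊕1⊕1 = 0
p2 (pos 2,3,6,7,10,11,14,15,18,19,22,23,26,27,30,31): XOR of data positions = 1⊕1⊕1⊕0⊕0⊕1⊕0⊕0⊕1⊕1⊕0⊕0⊕1⊕1⊕1 = 1
p4 (pos 4,5,6,7,12,13,14,15,20,21,22,23,28,29,30,31): XOR of data positions = 0⊕1⊕1⊕1⊕0⊕1⊕0⊕0⊕0⊕1⊕0⊕0⊕1⊕1⊕1 = 0
p8 (pos 8,9,10,11,12,13,14,15,24,25,26,27,28,29,30,31): XOR of data positions = 0⊕0⊕0⊕1⊕0⊕1⊕0⊕1⊕1⊕0⊕1⊕0⊕1⊕1⊕1 = 0
p16 (pos 16,17,18,19,20,21,22,23,24,25,26,27,28,29,30,31): XOR of data positions = 1⊕0⊕1⊕0⊕0⊕1⊕0⊕1⊕1⊕0⊕1⊕0⊕1⊕1⊕1 = 1
Codeword: 0110011000010101101001011010111

0110011000010101101001011010111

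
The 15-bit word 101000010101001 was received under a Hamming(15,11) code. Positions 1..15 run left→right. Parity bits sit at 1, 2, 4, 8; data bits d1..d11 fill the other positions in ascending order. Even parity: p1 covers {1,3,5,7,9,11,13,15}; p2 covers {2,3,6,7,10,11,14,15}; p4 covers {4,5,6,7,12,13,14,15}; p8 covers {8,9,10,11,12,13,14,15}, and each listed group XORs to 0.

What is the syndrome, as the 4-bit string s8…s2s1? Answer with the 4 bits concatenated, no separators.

s1 (pos 1,3,5,7,9,11,13,15): 1⊕1⊕0⊕0⊕0⊕0⊕0⊕1 = 1
s2 (pos 2,3,6,7,10,11,14,15): 0⊕1⊕0⊕0⊕1⊕0⊕0⊕1 = 1
s4 (pos 4,5,6,7,12,13,14,15): 0⊕0⊕0⊕0⊕1⊕0⊕0⊕1 = 0
s8 (pos 8,9,10,11,12,13,14,15): 1⊕0⊕1⊕0⊕1⊕0⊕0⊕1 = 0
Syndrome s8…s1 = 0011 → error at position 3.

0011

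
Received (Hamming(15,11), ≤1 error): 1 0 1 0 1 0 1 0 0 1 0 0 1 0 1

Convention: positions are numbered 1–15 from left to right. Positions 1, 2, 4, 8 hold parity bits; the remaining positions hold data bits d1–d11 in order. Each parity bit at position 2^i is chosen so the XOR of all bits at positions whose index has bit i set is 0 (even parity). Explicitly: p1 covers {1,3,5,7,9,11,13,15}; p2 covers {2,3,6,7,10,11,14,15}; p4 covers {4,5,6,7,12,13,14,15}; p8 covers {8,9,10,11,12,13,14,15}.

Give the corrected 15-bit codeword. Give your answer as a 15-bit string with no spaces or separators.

s1 (pos 1,3,5,7,9,11,13,15): 1⊕1⊕1⊕1⊕0⊕0⊕1⊕1 = 0
s2 (pos 2,3,6,7,10,11,14,15): 0⊕1⊕0⊕1⊕1⊕0⊕0⊕1 = 0
s4 (pos 4,5,6,7,12,13,14,15): 0⊕1⊕0⊕1⊕0⊕1⊕0⊕1 = 0
s8 (pos 8,9,10,11,12,13,14,15): 0⊕0⊕1⊕0⊕0⊕1⊕0⊕1 = 1
Syndrome s8…s1 = 1000 → error at position 8.
Flip position 8: 101010100100101 → 101010110100101

101010110100101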